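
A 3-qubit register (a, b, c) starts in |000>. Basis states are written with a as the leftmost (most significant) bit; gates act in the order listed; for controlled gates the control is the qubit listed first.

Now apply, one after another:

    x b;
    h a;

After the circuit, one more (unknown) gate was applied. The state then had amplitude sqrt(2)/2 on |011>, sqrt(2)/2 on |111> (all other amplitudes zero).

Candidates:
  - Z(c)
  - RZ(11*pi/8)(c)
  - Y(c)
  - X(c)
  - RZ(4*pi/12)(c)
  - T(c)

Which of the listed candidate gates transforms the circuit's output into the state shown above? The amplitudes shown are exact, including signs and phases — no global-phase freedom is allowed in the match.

The unique candidate consistent with the amplitudes is X(c).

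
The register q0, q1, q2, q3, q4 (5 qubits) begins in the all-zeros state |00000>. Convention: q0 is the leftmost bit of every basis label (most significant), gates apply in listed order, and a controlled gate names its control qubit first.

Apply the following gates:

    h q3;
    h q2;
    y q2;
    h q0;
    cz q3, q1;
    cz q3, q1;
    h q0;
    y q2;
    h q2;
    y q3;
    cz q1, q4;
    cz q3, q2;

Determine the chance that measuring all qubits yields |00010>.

The probability of measuring |00010> is 1/2.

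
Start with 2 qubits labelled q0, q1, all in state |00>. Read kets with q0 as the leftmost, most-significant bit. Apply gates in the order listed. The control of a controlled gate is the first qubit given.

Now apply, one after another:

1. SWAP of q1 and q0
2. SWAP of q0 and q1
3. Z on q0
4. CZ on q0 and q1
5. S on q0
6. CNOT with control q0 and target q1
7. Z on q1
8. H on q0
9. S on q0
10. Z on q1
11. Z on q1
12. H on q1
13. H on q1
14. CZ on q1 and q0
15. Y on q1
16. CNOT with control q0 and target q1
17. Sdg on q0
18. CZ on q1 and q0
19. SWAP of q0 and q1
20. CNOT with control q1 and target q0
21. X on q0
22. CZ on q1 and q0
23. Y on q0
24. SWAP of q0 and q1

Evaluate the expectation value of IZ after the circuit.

In the final state, IZ has expectation -1.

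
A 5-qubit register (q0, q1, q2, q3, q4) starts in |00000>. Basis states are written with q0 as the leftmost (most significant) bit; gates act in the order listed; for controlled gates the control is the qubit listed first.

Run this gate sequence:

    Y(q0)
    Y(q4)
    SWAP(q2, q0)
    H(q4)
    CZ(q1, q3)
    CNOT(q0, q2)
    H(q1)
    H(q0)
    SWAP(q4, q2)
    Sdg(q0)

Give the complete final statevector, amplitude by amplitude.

The resulting statevector has amplitude -sqrt(2)/4 on |00001>, sqrt(2)/4 on |00101>, -sqrt(2)/4 on |01001>, sqrt(2)/4 on |01101>, sqrt(2)*I/4 on |10001>, -sqrt(2)*I/4 on |10101>, sqrt(2)*I/4 on |11001>, -sqrt(2)*I/4 on |11101>, and 0 on every other basis state.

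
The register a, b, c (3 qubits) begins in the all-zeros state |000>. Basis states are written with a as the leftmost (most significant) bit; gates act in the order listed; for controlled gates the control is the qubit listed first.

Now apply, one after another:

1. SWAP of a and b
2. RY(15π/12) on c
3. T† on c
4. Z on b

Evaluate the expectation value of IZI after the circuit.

The expectation value of IZI is 1.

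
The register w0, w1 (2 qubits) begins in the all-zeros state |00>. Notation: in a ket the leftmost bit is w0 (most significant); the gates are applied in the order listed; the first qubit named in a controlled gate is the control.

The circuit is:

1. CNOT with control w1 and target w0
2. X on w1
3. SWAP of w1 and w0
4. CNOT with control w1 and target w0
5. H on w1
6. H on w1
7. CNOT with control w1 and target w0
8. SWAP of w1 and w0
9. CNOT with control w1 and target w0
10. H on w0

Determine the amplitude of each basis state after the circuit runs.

The final amplitudes are 0 on |00>, sqrt(2)/2 on |01>, 0 on |10>, -sqrt(2)/2 on |11>.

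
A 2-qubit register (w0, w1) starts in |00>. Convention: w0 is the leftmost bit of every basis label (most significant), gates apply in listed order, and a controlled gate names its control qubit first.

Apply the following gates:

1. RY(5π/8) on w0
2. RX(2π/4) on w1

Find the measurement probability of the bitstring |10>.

The probability of measuring |10> is sqrt(2 - sqrt(2))/8 + 1/4.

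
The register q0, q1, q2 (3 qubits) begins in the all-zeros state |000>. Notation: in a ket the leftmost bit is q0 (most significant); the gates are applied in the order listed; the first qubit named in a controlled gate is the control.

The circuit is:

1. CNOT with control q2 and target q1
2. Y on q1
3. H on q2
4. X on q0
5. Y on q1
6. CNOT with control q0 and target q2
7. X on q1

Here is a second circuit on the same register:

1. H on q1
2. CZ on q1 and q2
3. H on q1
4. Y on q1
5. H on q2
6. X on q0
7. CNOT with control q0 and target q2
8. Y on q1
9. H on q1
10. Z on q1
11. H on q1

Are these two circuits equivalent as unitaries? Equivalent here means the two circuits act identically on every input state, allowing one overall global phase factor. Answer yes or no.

Yes — the two circuits implement the same unitary up to a global phase.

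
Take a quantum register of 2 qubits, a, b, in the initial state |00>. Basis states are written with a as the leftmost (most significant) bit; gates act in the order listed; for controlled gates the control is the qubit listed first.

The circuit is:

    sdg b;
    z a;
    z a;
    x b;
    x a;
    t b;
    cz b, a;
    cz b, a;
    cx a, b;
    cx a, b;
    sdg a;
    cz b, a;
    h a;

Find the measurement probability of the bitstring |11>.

The probability of measuring |11> is 1/2. Key observation: steps 9-10 multiply out to the identity, so the circuit reduces to the remaining gates.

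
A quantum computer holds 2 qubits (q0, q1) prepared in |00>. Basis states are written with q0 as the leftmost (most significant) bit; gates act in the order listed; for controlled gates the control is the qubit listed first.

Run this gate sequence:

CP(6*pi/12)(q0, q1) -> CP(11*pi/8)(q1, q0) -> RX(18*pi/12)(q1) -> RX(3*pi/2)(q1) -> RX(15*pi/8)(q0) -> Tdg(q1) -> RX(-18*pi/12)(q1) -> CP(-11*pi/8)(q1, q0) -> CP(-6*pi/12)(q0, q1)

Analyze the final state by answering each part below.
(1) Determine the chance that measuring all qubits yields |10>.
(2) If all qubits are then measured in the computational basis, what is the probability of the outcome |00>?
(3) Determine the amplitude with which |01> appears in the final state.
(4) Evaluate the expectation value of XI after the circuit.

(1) The probability of measuring |10> is sin(pi/16)**2/2.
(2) The probability of measuring |00> is cos(pi/16)**2/2.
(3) |01> carries amplitude sqrt(2)*exp(I*pi/4)*cos(pi/16)/2 in the final state.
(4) In the final state, XI has expectation -1/4 + sqrt(2)/8.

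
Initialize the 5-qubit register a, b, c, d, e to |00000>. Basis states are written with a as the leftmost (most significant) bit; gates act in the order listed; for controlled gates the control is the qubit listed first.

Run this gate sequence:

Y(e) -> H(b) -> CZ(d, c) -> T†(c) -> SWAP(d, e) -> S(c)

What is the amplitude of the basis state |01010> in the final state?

The final state's coefficient on |01010> equals sqrt(2)*I/2.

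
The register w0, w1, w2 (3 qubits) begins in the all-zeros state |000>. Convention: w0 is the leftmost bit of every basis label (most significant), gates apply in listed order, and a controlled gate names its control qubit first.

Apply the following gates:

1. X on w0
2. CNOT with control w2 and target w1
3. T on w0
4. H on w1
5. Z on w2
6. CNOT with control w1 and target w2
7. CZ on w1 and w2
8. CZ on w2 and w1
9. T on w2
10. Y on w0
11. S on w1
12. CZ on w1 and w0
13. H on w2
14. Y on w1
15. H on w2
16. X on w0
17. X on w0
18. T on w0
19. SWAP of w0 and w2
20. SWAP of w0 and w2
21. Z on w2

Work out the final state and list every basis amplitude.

The resulting statevector has amplitude -sqrt(2)/2 on |001>, sqrt(2)*exp(I*pi/4)/2 on |010>, and 0 on every other basis state.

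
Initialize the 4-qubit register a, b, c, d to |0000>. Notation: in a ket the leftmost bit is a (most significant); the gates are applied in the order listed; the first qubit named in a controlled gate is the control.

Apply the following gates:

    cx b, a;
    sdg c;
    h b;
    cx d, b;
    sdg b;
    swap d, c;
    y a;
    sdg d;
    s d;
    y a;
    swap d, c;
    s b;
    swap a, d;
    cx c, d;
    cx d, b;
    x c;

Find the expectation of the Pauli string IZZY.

The observable IZZY averages to 0. Key observation: gates 5-12 undo each other exactly, leaving only the rest of the circuit to track.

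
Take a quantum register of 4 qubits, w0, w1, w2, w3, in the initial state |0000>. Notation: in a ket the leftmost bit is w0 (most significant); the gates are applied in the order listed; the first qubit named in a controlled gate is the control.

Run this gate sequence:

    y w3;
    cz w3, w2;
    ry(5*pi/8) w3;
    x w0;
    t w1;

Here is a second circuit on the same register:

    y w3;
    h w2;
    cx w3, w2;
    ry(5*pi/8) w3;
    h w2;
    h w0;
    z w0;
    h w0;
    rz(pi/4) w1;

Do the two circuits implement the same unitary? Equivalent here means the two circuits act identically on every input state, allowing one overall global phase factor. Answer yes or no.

Yes, they are equivalent — the unitaries differ by at most a global phase.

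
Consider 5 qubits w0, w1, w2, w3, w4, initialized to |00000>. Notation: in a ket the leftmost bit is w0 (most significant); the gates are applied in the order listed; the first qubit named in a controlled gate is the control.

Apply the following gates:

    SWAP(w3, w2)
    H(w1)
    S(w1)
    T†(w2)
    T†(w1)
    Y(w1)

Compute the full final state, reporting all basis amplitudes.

The final amplitudes are -sqrt(2)*exp(3*I*pi/4)/2 on |00000>, sqrt(2)*I/2 on |01000>, and 0 on every other basis state.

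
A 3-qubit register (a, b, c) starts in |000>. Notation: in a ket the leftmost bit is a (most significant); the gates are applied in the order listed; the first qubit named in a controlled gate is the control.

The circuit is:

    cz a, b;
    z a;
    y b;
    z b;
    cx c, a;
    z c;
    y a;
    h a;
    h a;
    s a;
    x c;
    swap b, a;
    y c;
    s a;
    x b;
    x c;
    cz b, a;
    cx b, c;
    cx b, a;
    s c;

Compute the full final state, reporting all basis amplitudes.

After the circuit, the state carries amplitude -1 on |101>, and 0 on every other basis state. Key observation: gates 8-9 undo each other exactly, leaving only the rest of the circuit to track.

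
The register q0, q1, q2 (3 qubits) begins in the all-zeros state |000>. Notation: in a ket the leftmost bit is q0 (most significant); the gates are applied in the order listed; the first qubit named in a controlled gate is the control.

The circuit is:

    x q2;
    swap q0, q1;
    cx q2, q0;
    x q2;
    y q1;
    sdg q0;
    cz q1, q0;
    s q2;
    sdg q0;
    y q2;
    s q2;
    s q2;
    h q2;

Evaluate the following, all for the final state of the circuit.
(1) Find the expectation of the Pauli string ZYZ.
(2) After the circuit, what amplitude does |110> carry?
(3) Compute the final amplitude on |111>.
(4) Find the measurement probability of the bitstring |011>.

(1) The expectation value of ZYZ is 0.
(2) The final state's coefficient on |110> equals sqrt(2)/2.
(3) The final state's coefficient on |111> equals -sqrt(2)/2.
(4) A full measurement returns |011> with probability 0.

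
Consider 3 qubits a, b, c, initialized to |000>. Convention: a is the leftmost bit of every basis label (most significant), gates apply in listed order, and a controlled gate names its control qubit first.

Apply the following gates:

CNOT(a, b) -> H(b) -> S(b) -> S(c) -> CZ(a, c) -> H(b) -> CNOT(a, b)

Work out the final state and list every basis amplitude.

The resulting statevector has amplitude 1/2 + I/2 on |000>, 1/2 - I/2 on |010>, and 0 on every other basis state.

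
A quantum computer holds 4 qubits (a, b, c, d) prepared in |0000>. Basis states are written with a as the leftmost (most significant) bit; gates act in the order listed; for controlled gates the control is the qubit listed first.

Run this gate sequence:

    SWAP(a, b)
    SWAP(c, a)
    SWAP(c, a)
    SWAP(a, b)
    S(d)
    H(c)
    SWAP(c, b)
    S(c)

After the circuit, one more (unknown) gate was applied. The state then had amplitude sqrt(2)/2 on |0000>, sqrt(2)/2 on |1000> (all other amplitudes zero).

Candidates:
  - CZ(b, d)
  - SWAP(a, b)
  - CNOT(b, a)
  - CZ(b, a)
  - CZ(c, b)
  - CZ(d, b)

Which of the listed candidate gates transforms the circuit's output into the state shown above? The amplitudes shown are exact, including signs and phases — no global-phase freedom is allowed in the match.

The unique candidate consistent with the amplitudes is SWAP(a, b).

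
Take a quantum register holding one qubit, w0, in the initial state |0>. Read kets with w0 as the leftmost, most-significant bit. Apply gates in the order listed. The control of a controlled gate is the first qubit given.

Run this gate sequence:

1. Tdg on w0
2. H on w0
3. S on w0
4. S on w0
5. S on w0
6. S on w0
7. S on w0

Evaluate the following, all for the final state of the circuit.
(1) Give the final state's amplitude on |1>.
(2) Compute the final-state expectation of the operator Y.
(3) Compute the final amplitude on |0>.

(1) The amplitude on |1> is sqrt(2)*I/2. Key observation: the block from step 3 through step 6 cancels to the identity and can be dropped.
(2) In the final state, Y has expectation 1.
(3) The amplitude on |0> is sqrt(2)/2.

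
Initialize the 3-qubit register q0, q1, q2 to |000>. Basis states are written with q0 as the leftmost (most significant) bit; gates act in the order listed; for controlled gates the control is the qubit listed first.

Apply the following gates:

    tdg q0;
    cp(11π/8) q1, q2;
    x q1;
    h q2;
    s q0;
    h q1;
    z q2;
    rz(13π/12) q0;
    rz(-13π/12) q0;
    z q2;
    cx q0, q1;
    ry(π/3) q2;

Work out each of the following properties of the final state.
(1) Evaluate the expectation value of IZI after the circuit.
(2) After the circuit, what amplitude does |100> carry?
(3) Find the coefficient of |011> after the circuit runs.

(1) In the final state, IZI has expectation 0. Key observation: steps 7-10 multiply out to the identity, so the circuit reduces to the remaining gates.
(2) The final state's coefficient on |100> equals 0.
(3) The amplitude on |011> is -sqrt(3)/4 - 1/4.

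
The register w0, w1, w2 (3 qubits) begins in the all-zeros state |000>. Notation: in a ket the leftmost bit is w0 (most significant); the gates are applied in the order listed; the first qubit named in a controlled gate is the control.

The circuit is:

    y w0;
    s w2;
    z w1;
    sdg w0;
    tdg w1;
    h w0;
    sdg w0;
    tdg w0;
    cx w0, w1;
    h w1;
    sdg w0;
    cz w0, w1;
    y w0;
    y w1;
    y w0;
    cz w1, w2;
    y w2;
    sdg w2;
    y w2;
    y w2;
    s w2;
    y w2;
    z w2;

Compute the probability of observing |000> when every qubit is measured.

A full measurement returns |000> with probability 1/4.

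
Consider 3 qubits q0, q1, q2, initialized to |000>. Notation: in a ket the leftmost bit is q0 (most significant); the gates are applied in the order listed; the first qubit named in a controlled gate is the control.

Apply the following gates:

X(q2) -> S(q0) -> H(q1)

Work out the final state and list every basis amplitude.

The final amplitudes are sqrt(2)/2 on |001>, sqrt(2)/2 on |011>, and 0 on every other basis state.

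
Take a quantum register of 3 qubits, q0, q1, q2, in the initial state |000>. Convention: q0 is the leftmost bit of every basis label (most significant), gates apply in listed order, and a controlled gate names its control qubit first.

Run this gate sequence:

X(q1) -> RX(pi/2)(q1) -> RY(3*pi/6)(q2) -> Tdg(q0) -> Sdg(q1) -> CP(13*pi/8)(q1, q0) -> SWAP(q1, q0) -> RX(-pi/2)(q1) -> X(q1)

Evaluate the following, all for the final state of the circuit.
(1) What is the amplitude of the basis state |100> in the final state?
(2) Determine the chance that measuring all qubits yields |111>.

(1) |100> carries amplitude sqrt(2)/4 in the final state.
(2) The probability of measuring |111> is 1/8.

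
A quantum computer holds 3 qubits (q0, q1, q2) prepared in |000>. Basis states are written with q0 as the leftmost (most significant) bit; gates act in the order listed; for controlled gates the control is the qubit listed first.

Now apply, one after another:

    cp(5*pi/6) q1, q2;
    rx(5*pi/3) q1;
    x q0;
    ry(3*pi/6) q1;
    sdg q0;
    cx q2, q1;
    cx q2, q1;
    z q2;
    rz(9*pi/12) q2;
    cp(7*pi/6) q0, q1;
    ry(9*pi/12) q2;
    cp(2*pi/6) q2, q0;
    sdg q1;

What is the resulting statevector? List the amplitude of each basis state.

After the circuit, the state carries amplitude 0 on |000>, 0 on |001>, 0 on |010>, 0 on |011>, sqrt(2 - sqrt(2))*(sqrt(6) - sqrt(2)*I)*exp(I*pi/8)/8 on |100>, sqrt(sqrt(2) + 2)*(sqrt(6) - sqrt(2)*I)*exp(11*I*pi/24)/8 on |101>, sqrt(2 - sqrt(2))*(-sqrt(2) + sqrt(6)*I)*exp(7*I*pi/24)/8 on |110>, sqrt(sqrt(2) + 2)*(-sqrt(6) - sqrt(2)*I)*exp(I*pi/8)/8 on |111>. Key observation: the block from step 6 through step 7 cancels to the identity and can be dropped.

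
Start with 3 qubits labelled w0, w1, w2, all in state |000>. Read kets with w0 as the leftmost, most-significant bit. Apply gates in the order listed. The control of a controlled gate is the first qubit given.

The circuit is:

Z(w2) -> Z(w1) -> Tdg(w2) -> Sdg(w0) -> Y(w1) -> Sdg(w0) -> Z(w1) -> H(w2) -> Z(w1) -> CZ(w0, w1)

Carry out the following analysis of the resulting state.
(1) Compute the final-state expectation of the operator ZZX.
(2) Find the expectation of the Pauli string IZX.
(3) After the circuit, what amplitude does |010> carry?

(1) The expectation value of ZZX is -1.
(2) In the final state, IZX has expectation -1.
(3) The amplitude on |010> is sqrt(2)*I/2.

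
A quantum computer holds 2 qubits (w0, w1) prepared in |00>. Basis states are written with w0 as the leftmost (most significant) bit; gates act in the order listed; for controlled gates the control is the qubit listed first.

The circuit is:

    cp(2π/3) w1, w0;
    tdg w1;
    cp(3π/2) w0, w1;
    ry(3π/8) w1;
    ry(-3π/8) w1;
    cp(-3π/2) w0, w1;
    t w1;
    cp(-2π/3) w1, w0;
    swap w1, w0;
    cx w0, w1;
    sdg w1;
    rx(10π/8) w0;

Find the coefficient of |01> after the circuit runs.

The final state's coefficient on |01> equals 0. Key observation: gates 1-8 undo each other exactly, leaving only the rest of the circuit to track.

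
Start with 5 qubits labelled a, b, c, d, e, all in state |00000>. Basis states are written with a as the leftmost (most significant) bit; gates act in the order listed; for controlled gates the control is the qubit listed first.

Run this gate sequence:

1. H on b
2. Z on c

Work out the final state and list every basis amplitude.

After the circuit, the state carries amplitude sqrt(2)/2 on |00000>, sqrt(2)/2 on |01000>, and 0 on every other basis state.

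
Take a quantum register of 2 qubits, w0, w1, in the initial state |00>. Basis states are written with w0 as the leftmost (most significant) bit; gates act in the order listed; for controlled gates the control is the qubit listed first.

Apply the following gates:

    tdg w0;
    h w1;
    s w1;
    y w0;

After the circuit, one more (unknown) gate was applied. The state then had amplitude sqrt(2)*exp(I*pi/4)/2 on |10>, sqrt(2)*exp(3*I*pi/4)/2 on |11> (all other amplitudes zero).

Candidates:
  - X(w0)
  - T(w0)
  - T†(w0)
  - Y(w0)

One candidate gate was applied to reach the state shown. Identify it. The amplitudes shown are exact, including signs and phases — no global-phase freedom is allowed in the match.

The unique candidate consistent with the amplitudes is T†(w0).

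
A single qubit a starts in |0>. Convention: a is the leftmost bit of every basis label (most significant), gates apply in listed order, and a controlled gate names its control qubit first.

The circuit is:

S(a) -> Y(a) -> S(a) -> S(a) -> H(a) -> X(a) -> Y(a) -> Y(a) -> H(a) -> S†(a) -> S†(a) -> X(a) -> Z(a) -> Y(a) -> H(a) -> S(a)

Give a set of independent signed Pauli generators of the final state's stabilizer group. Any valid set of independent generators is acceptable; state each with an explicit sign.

One valid set of independent stabilizer generators is -Y (any independent generating set of the same group is equally correct).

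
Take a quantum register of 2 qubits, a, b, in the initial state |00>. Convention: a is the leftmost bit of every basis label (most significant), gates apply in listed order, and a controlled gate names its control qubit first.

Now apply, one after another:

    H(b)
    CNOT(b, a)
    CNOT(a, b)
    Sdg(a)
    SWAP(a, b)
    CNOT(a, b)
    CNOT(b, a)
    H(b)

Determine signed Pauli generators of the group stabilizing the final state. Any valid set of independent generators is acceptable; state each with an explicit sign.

One valid set of independent stabilizer generators is -YZ, +ZX (any independent generating set of the same group is equally correct).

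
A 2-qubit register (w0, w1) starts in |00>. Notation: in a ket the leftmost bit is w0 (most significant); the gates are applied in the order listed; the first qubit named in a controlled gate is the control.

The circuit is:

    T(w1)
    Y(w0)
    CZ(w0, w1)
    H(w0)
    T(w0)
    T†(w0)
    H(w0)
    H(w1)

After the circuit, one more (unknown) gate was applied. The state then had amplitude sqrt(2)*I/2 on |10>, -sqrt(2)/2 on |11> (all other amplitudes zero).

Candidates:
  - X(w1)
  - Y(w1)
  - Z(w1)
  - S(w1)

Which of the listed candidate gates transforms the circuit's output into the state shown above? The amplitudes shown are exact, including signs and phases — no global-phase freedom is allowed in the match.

It was S(w1) that produced the state shown.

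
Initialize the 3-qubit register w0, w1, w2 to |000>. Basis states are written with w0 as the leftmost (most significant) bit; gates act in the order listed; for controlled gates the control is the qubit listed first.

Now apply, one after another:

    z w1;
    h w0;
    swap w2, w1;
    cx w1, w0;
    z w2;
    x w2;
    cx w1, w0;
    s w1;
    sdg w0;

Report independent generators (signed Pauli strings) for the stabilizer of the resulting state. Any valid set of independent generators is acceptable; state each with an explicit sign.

The stabilizer group can be generated by -YII, +IZI, -IIZ, among other valid generating sets.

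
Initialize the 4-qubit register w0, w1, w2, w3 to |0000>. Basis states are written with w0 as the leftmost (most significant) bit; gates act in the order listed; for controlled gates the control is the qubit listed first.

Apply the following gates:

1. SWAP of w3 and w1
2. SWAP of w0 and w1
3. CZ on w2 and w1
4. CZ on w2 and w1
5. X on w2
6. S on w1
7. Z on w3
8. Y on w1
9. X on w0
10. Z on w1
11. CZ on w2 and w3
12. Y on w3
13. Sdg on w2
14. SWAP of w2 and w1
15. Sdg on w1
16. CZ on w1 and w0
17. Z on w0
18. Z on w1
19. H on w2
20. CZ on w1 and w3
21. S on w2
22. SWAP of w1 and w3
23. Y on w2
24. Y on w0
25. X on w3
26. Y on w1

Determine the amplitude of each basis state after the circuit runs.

After the circuit, the state carries amplitude -sqrt(2)/2 on |0000>, sqrt(2)*I/2 on |0010>, and 0 on every other basis state. Key observation: gates 3-4 undo each other exactly, leaving only the rest of the circuit to track.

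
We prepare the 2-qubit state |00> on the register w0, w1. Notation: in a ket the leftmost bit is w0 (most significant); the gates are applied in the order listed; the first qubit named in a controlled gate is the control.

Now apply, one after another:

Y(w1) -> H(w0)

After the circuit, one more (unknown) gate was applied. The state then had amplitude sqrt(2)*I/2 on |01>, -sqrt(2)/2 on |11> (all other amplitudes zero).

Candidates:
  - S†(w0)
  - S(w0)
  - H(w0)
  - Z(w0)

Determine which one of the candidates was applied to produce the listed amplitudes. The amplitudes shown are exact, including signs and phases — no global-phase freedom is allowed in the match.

The unique candidate consistent with the amplitudes is S(w0).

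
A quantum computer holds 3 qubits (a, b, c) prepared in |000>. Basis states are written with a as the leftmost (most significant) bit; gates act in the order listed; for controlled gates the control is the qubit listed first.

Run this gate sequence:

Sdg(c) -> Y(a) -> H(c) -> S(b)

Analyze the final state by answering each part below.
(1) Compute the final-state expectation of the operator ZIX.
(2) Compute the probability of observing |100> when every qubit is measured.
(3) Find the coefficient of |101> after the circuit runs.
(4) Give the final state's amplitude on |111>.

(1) The observable ZIX averages to -1.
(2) The probability of measuring |100> is 1/2.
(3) The final state's coefficient on |101> equals sqrt(2)*I/2.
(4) The final state's coefficient on |111> equals 0.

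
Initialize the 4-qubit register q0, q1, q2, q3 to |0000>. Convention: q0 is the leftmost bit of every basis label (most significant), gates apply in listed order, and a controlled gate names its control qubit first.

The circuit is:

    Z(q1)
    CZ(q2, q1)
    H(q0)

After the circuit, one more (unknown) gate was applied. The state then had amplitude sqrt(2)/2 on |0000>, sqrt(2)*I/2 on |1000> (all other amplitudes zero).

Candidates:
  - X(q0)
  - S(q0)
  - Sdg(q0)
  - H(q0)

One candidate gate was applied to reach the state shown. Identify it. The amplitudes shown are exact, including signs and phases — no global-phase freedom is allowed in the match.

The applied gate was S(q0).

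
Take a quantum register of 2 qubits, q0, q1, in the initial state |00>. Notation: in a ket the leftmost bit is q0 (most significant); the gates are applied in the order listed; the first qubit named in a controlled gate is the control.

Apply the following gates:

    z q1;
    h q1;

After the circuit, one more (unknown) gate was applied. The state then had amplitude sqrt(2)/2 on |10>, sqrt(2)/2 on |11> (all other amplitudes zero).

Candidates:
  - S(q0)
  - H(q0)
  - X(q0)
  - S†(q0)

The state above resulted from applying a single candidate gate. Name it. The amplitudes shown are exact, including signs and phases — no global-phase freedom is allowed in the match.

The unique candidate consistent with the amplitudes is X(q0).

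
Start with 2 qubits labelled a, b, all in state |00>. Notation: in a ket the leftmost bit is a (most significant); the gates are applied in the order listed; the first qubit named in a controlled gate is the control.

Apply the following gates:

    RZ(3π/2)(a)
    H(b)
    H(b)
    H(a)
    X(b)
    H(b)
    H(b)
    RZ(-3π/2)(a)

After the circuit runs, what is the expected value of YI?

In the final state, YI has expectation 1.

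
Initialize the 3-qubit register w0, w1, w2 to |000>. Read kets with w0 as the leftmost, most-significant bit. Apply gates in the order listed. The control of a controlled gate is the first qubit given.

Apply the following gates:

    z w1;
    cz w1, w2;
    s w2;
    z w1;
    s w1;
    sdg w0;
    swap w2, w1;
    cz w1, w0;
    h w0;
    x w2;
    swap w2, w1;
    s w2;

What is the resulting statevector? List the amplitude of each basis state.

After the circuit, the state carries amplitude sqrt(2)/2 on |010>, sqrt(2)/2 on |110>, and 0 on every other basis state.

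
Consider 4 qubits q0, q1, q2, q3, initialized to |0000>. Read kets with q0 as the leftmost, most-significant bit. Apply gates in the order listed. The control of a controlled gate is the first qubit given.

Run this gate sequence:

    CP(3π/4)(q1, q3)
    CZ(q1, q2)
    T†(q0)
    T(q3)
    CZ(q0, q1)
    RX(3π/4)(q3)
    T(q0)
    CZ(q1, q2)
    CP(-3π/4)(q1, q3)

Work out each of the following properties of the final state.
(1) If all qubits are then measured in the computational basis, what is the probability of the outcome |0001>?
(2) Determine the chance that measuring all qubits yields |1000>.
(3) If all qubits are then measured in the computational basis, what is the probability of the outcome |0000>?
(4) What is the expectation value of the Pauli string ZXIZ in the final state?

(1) A full measurement returns |0001> with probability sqrt(2)/4 + 1/2.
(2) The probability of measuring |1000> is 0.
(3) Outcome |0000> occurs with probability 1/2 - sqrt(2)/4.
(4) The observable ZXIZ averages to 0.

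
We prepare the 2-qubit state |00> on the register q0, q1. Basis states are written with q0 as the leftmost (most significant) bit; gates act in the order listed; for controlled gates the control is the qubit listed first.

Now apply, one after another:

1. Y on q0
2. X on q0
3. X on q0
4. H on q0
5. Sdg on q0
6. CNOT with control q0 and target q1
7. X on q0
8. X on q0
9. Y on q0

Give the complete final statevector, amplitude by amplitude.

The resulting statevector has amplitude 0 on |00>, sqrt(2)*I/2 on |01>, -sqrt(2)/2 on |10>, 0 on |11>.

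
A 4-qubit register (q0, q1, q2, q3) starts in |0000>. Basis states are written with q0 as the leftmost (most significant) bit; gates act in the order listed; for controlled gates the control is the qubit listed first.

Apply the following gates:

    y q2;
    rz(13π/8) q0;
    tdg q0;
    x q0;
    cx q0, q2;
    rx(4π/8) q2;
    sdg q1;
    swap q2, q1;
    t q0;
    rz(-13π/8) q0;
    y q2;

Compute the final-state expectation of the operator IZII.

The observable IZII averages to 0.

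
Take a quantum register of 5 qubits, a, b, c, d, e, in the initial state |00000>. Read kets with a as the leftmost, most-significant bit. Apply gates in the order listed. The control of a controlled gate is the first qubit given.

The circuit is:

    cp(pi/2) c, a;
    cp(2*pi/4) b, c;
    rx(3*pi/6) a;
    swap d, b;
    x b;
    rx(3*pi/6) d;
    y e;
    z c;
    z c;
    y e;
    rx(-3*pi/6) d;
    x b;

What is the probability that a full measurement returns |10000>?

The probability of measuring |10000> is 1/2. Key observation: steps 5-12 multiply out to the identity, so the circuit reduces to the remaining gates.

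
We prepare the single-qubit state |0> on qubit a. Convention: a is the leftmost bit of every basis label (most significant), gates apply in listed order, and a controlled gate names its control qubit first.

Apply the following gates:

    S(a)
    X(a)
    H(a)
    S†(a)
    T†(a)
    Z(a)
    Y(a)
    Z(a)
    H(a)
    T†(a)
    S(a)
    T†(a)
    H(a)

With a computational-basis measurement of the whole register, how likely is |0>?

A full measurement returns |0> with probability 1/2.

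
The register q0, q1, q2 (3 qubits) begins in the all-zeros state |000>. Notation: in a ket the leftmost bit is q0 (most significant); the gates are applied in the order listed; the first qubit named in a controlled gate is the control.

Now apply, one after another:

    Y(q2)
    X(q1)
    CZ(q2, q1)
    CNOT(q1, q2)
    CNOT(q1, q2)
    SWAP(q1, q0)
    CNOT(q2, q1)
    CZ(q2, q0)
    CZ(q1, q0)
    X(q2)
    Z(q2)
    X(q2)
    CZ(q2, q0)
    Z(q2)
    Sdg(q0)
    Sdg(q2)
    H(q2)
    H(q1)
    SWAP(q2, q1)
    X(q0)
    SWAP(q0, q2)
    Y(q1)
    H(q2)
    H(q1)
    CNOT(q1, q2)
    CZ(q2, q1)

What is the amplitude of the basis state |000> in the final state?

The final state's coefficient on |000> equals -1/2.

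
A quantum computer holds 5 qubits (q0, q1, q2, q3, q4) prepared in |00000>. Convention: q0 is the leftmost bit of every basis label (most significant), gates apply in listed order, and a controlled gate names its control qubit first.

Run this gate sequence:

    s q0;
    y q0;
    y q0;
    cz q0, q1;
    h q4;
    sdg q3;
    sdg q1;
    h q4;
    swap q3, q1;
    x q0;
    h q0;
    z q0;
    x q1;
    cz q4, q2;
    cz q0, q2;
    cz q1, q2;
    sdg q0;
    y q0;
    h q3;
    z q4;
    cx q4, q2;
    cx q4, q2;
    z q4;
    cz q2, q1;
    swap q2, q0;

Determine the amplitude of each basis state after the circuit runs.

The final amplitudes are -1/2 on |01000>, -1/2 on |01010>, I/2 on |01100>, I/2 on |01110>, and 0 on every other basis state. Key observation: the block from step 20 through step 23 cancels to the identity and can be dropped.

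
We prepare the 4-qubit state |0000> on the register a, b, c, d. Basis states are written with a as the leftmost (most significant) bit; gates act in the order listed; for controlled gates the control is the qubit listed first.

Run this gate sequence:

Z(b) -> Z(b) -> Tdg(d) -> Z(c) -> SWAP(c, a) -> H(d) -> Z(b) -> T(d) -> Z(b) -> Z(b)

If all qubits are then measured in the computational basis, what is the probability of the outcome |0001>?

The probability of measuring |0001> is 1/2.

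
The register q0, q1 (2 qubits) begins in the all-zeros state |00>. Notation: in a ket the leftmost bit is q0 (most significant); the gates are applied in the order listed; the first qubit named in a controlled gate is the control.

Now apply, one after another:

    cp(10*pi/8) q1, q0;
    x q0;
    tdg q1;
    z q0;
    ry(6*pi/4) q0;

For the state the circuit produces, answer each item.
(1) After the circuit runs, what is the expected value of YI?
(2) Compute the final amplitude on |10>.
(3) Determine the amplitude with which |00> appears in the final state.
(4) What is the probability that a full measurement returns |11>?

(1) The observable YI averages to 0.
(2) The final state's coefficient on |10> equals sqrt(2)/2.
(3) The final state's coefficient on |00> equals sqrt(2)/2.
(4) Outcome |11> occurs with probability 0.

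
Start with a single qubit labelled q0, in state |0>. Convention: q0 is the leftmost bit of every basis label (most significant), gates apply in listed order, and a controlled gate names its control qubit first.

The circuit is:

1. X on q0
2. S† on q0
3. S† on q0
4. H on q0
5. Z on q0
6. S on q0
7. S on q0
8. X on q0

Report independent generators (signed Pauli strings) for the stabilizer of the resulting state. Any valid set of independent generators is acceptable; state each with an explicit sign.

One valid set of independent stabilizer generators is -X (any independent generating set of the same group is equally correct).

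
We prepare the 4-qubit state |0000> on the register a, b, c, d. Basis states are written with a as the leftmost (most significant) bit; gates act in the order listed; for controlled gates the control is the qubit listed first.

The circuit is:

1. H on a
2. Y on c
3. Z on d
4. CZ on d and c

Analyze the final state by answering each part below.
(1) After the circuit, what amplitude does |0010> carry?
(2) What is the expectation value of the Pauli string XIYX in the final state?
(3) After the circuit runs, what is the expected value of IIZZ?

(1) The final state's coefficient on |0010> equals sqrt(2)*I/2.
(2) The observable XIYX averages to 0.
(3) The expectation value of IIZZ is -1.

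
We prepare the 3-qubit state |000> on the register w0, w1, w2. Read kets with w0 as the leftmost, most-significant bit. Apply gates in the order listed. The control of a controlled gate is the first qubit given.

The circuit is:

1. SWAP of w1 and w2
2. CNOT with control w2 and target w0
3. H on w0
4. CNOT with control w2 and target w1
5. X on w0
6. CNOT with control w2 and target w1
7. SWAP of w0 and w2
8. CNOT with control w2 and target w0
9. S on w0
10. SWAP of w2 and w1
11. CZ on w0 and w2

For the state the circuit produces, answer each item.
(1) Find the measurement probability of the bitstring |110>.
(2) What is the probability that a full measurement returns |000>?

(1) Outcome |110> occurs with probability 1/2.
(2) The probability of measuring |000> is 1/2.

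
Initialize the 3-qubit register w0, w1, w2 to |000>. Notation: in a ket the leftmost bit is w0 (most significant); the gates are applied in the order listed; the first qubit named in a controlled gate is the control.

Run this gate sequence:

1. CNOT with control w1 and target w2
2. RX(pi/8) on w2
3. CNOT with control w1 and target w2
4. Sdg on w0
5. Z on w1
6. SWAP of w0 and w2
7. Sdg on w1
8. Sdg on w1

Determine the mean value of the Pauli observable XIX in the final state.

The expectation value of XIX is 0.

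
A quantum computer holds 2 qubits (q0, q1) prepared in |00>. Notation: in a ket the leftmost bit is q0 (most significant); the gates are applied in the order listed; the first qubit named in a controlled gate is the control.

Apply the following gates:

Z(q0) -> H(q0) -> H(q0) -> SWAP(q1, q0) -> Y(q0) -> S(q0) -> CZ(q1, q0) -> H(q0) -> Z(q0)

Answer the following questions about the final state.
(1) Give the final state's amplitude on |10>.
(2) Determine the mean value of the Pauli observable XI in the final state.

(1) |10> carries amplitude -sqrt(2)/2 in the final state.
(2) The expectation value of XI is 1.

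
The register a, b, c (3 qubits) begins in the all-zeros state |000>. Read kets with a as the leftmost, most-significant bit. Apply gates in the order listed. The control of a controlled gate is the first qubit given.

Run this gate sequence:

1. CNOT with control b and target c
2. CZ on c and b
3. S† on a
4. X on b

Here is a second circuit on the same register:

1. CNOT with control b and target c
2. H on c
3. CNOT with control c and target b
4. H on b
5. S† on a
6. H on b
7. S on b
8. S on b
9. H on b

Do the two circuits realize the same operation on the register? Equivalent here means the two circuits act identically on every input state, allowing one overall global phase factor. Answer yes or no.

No, they are not equivalent — no single phase factor reconciles the two unitaries.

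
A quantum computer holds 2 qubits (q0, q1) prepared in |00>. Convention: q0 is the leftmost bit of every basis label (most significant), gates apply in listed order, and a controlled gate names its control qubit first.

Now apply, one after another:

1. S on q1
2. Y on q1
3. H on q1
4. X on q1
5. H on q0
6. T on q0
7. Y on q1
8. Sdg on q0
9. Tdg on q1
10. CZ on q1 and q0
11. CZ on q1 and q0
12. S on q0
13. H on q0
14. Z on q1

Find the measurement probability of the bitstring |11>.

A full measurement returns |11> with probability 1/4 - sqrt(2)/8. Key observation: gates 10-11 undo each other exactly, leaving only the rest of the circuit to track.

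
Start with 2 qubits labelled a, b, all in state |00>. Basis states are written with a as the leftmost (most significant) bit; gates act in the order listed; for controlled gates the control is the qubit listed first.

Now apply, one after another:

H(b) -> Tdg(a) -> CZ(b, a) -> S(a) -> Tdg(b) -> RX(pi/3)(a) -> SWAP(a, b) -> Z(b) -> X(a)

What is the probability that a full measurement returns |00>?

Outcome |00> occurs with probability 3/8.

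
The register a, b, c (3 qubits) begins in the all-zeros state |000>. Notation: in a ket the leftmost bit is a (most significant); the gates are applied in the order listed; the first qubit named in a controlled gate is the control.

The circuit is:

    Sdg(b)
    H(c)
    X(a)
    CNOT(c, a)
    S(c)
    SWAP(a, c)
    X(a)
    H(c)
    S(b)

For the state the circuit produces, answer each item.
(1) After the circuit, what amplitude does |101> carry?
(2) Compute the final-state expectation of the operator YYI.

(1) |101> carries amplitude -1/2 in the final state.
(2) The observable YYI averages to 0.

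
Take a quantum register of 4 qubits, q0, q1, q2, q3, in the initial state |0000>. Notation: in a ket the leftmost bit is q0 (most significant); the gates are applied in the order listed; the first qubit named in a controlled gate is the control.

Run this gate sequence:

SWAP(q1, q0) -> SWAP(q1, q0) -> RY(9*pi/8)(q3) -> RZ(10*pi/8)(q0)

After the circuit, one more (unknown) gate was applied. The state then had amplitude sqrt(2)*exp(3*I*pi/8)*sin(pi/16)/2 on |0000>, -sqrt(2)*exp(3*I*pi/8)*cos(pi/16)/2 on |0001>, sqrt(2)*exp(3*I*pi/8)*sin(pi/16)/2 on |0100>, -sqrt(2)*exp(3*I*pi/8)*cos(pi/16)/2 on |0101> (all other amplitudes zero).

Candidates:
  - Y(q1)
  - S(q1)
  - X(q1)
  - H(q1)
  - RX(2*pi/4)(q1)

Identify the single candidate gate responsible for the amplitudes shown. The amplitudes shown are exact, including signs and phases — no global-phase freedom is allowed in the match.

The unique candidate consistent with the amplitudes is H(q1).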